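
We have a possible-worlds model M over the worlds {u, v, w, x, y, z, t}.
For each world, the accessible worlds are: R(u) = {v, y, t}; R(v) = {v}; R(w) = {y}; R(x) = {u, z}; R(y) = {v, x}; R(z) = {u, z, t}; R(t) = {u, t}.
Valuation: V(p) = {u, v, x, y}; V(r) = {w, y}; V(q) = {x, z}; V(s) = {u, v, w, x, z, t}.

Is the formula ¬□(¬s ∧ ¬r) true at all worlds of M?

Recall that □ψ holds at a world iff ψ holds at every accessible world, and ◇ψ holds iff ψ holds at some accessible world.
Let φ = ¬□(¬s ∧ ¬r). Evaluate φ at each world:
  u (successors {v, y, t}): φ is true.
  v (successors {v}): φ is true.
  w (successors {y}): φ is true.
  x (successors {u, z}): φ is true.
  y (successors {v, x}): φ is true.
  z (successors {u, z, t}): φ is true.
  t (successors {u, t}): φ is true.
For instance, at v:
  At v: □(¬s ∧ ¬r) is false, so ¬□(¬s ∧ ¬r) is true.
    At v: □(¬s ∧ ¬r) requires ¬s ∧ ¬r at every successor {v}.
      ¬s ∧ ¬r fails at v, so □(¬s ∧ ¬r) is false at v.

Yes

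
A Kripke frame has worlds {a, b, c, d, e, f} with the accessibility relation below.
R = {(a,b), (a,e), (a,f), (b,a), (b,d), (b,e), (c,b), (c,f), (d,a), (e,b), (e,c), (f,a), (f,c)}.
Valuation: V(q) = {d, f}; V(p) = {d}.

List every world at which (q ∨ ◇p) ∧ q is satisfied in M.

d, f

Recall that ◇ψ holds at a world iff ψ holds at some accessible world.
Let φ = (q ∨ ◇p) ∧ q. Evaluate φ at each world:
  a (successors {b, e, f}): φ is false.
  b (successors {a, d, e}): φ is false.
  c (successors {b, f}): φ is false.
  d (successors {a}): φ is true.
  e (successors {b, c}): φ is false.
  f (successors {a, c}): φ is true.
For instance, at d:
  At d: q ∨ ◇p is true, q is true, so (q ∨ ◇p) ∧ q is true.
    At d: q is true, ◇p is false, so q ∨ ◇p is true.
      At d: ◇p requires p at some successor in {a}.
        At a: p is false.
      So ◇p is false at d.
Satisfying worlds: {d, f}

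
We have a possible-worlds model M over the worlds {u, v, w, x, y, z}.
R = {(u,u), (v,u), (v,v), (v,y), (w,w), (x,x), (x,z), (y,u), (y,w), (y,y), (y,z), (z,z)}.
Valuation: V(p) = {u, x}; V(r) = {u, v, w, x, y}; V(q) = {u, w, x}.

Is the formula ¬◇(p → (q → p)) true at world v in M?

Recall that ◇ψ holds at a world iff ψ holds at some accessible world.
At v: ◇(p → (q → p)) is true, so ¬◇(p → (q → p)) is false.
  At v: ◇(p → (q → p)) requires p → (q → p) at some successor in {u, v, y}.
    p → (q → p) holds at u, so ◇(p → (q → p)) is true at v.

No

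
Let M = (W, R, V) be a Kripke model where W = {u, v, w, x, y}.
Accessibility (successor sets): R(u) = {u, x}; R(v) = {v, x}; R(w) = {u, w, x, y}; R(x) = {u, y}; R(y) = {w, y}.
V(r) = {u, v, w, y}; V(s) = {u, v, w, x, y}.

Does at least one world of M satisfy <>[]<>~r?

No

Recall that []ψ holds at a world iff ψ holds at every accessible world, and <>ψ holds iff ψ holds at some accessible world.
Let φ = <>[]<>~r. Evaluate φ at each world:
  u (successors {u, x}): φ is false.
  v (successors {v, x}): φ is false.
  w (successors {u, w, x, y}): φ is false.
  x (successors {u, y}): φ is false.
  y (successors {w, y}): φ is false.
For instance, at v:
  At v: <>[]<>~r requires []<>~r at some successor in {v, x}.
    At v: []<>~r is false.
    At x: []<>~r is false.
  So <>[]<>~r is false at v.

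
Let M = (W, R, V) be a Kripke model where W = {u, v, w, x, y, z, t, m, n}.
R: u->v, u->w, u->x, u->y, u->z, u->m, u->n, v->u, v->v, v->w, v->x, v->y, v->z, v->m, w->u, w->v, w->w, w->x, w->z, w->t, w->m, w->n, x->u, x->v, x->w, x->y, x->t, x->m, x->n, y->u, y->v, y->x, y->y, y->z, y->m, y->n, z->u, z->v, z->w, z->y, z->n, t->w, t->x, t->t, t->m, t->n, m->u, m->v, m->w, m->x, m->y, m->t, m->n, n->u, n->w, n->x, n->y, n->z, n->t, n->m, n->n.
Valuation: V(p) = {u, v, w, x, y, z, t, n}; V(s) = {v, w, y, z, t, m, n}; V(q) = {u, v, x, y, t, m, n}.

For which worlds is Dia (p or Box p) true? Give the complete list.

u, v, w, x, y, z, t, m, n

Recall that Box ψ holds at a world iff ψ holds at every accessible world, and Dia ψ holds iff ψ holds at some accessible world.
Let φ = Dia (p or Box p). Evaluate φ at each world:
  u (successors {v, w, x, y, z, m, n}): φ is true.
  v (successors {u, v, w, x, y, z, m}): φ is true.
  w (successors {u, v, w, x, z, t, m, n}): φ is true.
  x (successors {u, v, w, y, t, m, n}): φ is true.
  y (successors {u, v, x, y, z, m, n}): φ is true.
  z (successors {u, v, w, y, n}): φ is true.
  t (successors {w, x, t, m, n}): φ is true.
  m (successors {u, v, w, x, y, t, n}): φ is true.
  n (successors {u, w, x, y, z, t, m, n}): φ is true.
For instance, at t:
  At t: Dia (p or Box p) requires p or Box p at some successor in {w, x, t, m, n}.
    p or Box p holds at w, so Dia (p or Box p) is true at t.
      At w: p is true, Box p is false, so p or Box p is true.
Satisfying worlds: {u, v, w, x, y, z, t, m, n}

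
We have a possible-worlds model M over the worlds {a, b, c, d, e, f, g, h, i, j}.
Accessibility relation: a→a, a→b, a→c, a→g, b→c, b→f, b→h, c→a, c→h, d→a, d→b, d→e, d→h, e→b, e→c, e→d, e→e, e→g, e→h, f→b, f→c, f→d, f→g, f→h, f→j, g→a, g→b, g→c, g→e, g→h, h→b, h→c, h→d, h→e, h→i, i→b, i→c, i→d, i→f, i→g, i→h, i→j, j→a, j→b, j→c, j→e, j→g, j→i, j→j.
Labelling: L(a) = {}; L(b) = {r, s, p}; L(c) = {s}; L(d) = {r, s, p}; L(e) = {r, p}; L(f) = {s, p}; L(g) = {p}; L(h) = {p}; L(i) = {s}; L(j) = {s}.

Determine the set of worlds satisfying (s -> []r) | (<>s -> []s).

a, c, e, g, h

Let φ = (s -> []r) | (<>s -> []s). Evaluate φ at each world:
  a (successors {a, b, c, g}): φ is true.
  b (successors {c, f, h}): φ is false.
  c (successors {a, h}): φ is true.
  d (successors {a, b, e, h}): φ is false.
  e (successors {b, c, d, e, g, h}): φ is true.
  f (successors {b, c, d, g, h, j}): φ is false.
  g (successors {a, b, c, e, h}): φ is true.
  h (successors {b, c, d, e, i}): φ is true.
  i (successors {b, c, d, f, g, h, j}): φ is false.
  j (successors {a, b, c, e, g, i, j}): φ is false.
For instance, at e:
  At e: s -> []r is true, <>s -> []s is false, so (s -> []r) | (<>s -> []s) is true.
    At e: s is false, []r is false, so s -> []r is true.
      At e: []r requires r at every successor {b, c, d, e, g, h}.
        r fails at c, so []r is false at e.
    At e: <>s is true, []s is false, so <>s -> []s is false.
      At e: <>s requires s at some successor in {b, c, d, e, g, h}.
        s holds at b, so <>s is true at e.
      At e: []s requires s at every successor {b, c, d, e, g, h}.
        s fails at e, so []s is false at e.
Satisfying worlds: {a, c, e, g, h}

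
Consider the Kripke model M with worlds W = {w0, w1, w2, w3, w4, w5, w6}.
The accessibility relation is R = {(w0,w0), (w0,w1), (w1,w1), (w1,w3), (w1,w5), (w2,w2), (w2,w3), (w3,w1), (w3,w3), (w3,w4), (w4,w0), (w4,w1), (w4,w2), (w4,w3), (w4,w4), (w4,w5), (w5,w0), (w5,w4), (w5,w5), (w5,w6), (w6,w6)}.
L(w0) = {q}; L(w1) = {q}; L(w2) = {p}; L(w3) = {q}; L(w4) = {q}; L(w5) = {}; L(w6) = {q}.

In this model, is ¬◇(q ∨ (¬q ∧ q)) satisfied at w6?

At w6: ◇(q ∨ (¬q ∧ q)) is true, so ¬◇(q ∨ (¬q ∧ q)) is false.
  At w6: ◇(q ∨ (¬q ∧ q)) requires q ∨ (¬q ∧ q) at some successor in {w6}.
    q ∨ (¬q ∧ q) holds at w6, so ◇(q ∨ (¬q ∧ q)) is true at w6.

No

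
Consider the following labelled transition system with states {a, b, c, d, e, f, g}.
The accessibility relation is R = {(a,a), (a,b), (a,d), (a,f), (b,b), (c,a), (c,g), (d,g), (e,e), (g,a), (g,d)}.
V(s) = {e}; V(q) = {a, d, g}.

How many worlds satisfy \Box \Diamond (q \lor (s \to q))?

Let φ = \Box \Diamond (q \lor (s \to q)). Evaluate φ at each world:
  a (successors {a, b, d, f}): φ is false.
  b (successors {b}): φ is true.
  c (successors {a, g}): φ is true.
  d (successors {g}): φ is true.
  e (successors {e}): φ is false.
  f (successors ∅): φ is true.
  g (successors {a, d}): φ is true.
For instance, at b:
  At b: \Box \Diamond (q \lor (s \to q)) requires \Diamond (q \lor (s \to q)) at every successor {b}.
      At b: \Diamond (q \lor (s \to q)) requires q \lor (s \to q) at some successor in {b}.
        q \lor (s \to q) holds at b, so \Diamond (q \lor (s \to q)) is true at b.
  So \Box \Diamond (q \lor (s \to q)) is true at b.
Satisfying worlds: {b, c, d, f, g}

5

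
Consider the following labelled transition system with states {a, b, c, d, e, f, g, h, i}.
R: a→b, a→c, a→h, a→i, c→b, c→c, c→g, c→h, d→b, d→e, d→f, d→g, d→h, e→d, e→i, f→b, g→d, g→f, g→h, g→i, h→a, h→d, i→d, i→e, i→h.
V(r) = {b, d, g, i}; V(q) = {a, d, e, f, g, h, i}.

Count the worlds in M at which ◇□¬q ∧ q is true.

4

Let φ = ◇□¬q ∧ q. Evaluate φ at each world:
  a (successors {b, c, h, i}): φ is true.
  b (successors ∅): φ is false.
  c (successors {b, c, g, h}): φ is false.
  d (successors {b, e, f, g, h}): φ is true.
  e (successors {d, i}): φ is false.
  f (successors {b}): φ is true.
  g (successors {d, f, h, i}): φ is true.
  h (successors {a, d}): φ is false.
  i (successors {d, e, h}): φ is false.
For instance, at c:
  At c: ◇□¬q is true, q is false, so ◇□¬q ∧ q is false.
    At c: ◇□¬q requires □¬q at some successor in {b, c, g, h}.
      □¬q holds at b, so ◇□¬q is true at c.
Satisfying worlds: {a, d, f, g}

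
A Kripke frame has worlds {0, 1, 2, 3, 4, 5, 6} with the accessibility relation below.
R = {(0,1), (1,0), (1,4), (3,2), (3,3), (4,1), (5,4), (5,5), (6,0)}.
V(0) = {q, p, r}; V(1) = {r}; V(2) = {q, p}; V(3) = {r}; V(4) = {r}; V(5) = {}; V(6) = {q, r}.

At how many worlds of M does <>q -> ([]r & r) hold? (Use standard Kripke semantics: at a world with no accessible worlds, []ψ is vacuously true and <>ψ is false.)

Recall that []ψ holds at a world iff ψ holds at every accessible world, and <>ψ holds iff ψ holds at some accessible world.
Let φ = <>q -> ([]r & r). Evaluate φ at each world:
  0 (successors {1}): φ is true.
  1 (successors {0, 4}): φ is true.
  2 (successors ∅): φ is true.
  3 (successors {2, 3}): φ is false.
  4 (successors {1}): φ is true.
  5 (successors {4, 5}): φ is true.
  6 (successors {0}): φ is true.
For instance, at 0:
  At 0: <>q is false, []r & r is true, so <>q -> ([]r & r) is true.
    At 0: <>q requires q at some successor in {1}.
      At 1: q is false.
    So <>q is false at 0.
    At 0: []r is true, r is true, so []r & r is true.
      At 0: []r requires r at every successor {1}.
        At 1: r is true.
      So []r is true at 0.
Satisfying worlds: {0, 1, 2, 4, 5, 6}

6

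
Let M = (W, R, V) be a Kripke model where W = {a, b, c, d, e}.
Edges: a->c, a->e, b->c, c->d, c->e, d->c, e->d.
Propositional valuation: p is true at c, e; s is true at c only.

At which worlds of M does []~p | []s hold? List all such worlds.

b, d, e

Let φ = []~p | []s. Evaluate φ at each world:
  a (successors {c, e}): φ is false.
  b (successors {c}): φ is true.
  c (successors {d, e}): φ is false.
  d (successors {c}): φ is true.
  e (successors {d}): φ is true.
For instance, at b:
  At b: []~p is false, []s is true, so []~p | []s is true.
    At b: []~p requires ~p at every successor {c}.
      ~p fails at c, so []~p is false at b.
    At b: []s requires s at every successor {c}.
      At c: s is true.
    So []s is true at b.
Satisfying worlds: {b, d, e}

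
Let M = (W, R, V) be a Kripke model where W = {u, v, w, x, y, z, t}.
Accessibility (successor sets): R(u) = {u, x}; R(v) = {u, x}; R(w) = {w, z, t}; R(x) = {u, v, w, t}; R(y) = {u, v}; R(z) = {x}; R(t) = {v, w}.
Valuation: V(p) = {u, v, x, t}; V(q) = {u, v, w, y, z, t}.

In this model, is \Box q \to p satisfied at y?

No

At y: \Box q is true, p is false, so \Box q \to p is false.
  At y: \Box q requires q at every successor {u, v}.
    At u: q is true.
    At v: q is true.
  So \Box q is true at y.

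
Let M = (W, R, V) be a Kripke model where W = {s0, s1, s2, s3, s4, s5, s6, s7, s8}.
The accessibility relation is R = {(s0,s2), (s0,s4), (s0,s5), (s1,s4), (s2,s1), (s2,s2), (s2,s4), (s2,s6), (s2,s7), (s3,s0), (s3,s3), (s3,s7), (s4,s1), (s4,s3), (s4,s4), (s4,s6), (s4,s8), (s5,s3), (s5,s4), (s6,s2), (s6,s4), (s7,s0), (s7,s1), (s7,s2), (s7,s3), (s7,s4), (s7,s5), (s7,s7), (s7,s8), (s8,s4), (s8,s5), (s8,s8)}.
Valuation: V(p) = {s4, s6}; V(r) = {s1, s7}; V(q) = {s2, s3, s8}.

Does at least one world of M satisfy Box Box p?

No

Let φ = Box Box p. Evaluate φ at each world:
  s0 (successors {s2, s4, s5}): φ is false.
  s1 (successors {s4}): φ is false.
  s2 (successors {s1, s2, s4, s6, s7}): φ is false.
  s3 (successors {s0, s3, s7}): φ is false.
  s4 (successors {s1, s3, s4, s6, s8}): φ is false.
  s5 (successors {s3, s4}): φ is false.
  s6 (successors {s2, s4}): φ is false.
  s7 (successors {s0, s1, s2, s3, s4, s5, s7, s8}): φ is false.
  s8 (successors {s4, s5, s8}): φ is false.
For instance, at s5:
  At s5: Box Box p requires Box p at every successor {s3, s4}.
    Box p fails at s3, so Box Box p is false at s5.
      At s3: Box p requires p at every successor {s0, s3, s7}.
        p fails at s0, so Box p is false at s3.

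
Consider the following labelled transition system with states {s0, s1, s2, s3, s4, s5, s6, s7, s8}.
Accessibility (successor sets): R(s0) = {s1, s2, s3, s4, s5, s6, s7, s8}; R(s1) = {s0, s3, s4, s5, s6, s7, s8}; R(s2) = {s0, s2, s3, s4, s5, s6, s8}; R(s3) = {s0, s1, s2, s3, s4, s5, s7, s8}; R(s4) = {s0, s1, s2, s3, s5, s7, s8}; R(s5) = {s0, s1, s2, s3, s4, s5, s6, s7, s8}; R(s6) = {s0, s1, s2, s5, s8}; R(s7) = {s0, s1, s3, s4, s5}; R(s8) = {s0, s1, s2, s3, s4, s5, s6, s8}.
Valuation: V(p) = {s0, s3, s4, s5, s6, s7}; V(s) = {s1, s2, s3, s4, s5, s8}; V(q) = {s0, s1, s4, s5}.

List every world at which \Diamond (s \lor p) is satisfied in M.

s0, s1, s2, s3, s4, s5, s6, s7, s8

Let φ = \Diamond (s \lor p). Evaluate φ at each world:
  s0 (successors {s1, s2, s3, s4, s5, s6, s7, s8}): φ is true.
  s1 (successors {s0, s3, s4, s5, s6, s7, s8}): φ is true.
  s2 (successors {s0, s2, s3, s4, s5, s6, s8}): φ is true.
  s3 (successors {s0, s1, s2, s3, s4, s5, s7, s8}): φ is true.
  s4 (successors {s0, s1, s2, s3, s5, s7, s8}): φ is true.
  s5 (successors {s0, s1, s2, s3, s4, s5, s6, s7, s8}): φ is true.
  s6 (successors {s0, s1, s2, s5, s8}): φ is true.
  s7 (successors {s0, s1, s3, s4, s5}): φ is true.
  s8 (successors {s0, s1, s2, s3, s4, s5, s6, s8}): φ is true.
For instance, at s1:
  At s1: \Diamond (s \lor p) requires s \lor p at some successor in {s0, s3, s4, s5, s6, s7, s8}.
    s \lor p holds at s0, so \Diamond (s \lor p) is true at s1.
Satisfying worlds: {s0, s1, s2, s3, s4, s5, s6, s7, s8}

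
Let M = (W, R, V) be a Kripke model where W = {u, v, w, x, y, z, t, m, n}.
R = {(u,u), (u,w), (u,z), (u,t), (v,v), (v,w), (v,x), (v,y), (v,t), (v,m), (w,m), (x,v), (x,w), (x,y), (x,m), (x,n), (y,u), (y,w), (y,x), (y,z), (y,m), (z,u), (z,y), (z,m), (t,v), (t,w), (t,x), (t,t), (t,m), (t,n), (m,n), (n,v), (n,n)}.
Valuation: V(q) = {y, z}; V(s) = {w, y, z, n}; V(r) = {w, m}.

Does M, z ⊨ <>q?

At z: <>q requires q at some successor in {u, y, m}.
  q holds at y, so <>q is true at z.

Yes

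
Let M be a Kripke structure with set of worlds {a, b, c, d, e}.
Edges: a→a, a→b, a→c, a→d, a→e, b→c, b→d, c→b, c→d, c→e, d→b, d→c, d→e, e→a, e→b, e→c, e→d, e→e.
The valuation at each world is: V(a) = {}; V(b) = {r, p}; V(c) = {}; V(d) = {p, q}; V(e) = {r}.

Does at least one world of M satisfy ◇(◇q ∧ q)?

Recall that ◇ψ holds at a world iff ψ holds at some accessible world.
Let φ = ◇(◇q ∧ q). Evaluate φ at each world:
  a (successors {a, b, c, d, e}): φ is false.
  b (successors {c, d}): φ is false.
  c (successors {b, d, e}): φ is false.
  d (successors {b, c, e}): φ is false.
  e (successors {a, b, c, d, e}): φ is false.
For instance, at b:
  At b: ◇(◇q ∧ q) requires ◇q ∧ q at some successor in {c, d}.
    At c: ◇q ∧ q is false.
    At d: ◇q ∧ q is false.
  So ◇(◇q ∧ q) is false at b.

No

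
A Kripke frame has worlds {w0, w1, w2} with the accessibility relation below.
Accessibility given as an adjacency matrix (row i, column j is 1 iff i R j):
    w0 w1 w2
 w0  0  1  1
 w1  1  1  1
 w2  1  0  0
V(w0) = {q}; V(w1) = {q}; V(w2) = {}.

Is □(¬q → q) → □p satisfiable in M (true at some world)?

Yes

Let φ = □(¬q → q) → □p. Evaluate φ at each world:
  w0 (successors {w1, w2}): φ is true.
  w1 (successors {w0, w1, w2}): φ is true.
  w2 (successors {w0}): φ is false.
Detail at w0 (witness):
  At w0: □(¬q → q) is false, □p is false, so □(¬q → q) → □p is true.
    At w0: □(¬q → q) requires ¬q → q at every successor {w1, w2}.
      ¬q → q fails at w2, so □(¬q → q) is false at w0.
    At w0: □p requires p at every successor {w1, w2}.
      p fails at w1, so □p is false at w0.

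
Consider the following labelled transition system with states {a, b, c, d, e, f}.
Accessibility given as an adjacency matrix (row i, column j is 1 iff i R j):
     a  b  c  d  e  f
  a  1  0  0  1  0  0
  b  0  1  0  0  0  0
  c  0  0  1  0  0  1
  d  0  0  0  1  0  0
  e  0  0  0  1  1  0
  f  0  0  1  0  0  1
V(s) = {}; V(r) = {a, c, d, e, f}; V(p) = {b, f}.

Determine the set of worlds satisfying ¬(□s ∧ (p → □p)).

Let φ = ¬(□s ∧ (p → □p)). Evaluate φ at each world:
  a (successors {a, d}): φ is true.
  b (successors {b}): φ is true.
  c (successors {c, f}): φ is true.
  d (successors {d}): φ is true.
  e (successors {d, e}): φ is true.
  f (successors {c, f}): φ is true.
For instance, at b:
  At b: □s ∧ (p → □p) is false, so ¬(□s ∧ (p → □p)) is true.
    At b: □s is false, p → □p is true, so □s ∧ (p → □p) is false.
      At b: □s requires s at every successor {b}.
        s fails at b, so □s is false at b.
      At b: p is true, □p is true, so p → □p is true.
Satisfying worlds: {a, b, c, d, e, f}

a, b, c, d, e, f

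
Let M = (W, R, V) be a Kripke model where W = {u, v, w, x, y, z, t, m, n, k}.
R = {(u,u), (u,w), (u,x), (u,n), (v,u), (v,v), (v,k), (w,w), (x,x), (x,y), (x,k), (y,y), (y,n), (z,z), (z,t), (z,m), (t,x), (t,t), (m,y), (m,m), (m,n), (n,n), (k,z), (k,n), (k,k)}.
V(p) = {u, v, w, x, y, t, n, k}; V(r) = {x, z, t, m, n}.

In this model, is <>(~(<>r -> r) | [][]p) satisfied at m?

At m: <>(~(<>r -> r) | [][]p) requires ~(<>r -> r) | [][]p at some successor in {y, m, n}.
  ~(<>r -> r) | [][]p holds at y, so <>(~(<>r -> r) | [][]p) is true at m.
    At y: ~(<>r -> r) is true, [][]p is true, so ~(<>r -> r) | [][]p is true.
      At y: <>r -> r is false, so ~(<>r -> r) is true.
      At y: [][]p requires []p at every successor {y, n}.
        At y: []p is true.
        At n: []p is true.
      So [][]p is true at y.

Yes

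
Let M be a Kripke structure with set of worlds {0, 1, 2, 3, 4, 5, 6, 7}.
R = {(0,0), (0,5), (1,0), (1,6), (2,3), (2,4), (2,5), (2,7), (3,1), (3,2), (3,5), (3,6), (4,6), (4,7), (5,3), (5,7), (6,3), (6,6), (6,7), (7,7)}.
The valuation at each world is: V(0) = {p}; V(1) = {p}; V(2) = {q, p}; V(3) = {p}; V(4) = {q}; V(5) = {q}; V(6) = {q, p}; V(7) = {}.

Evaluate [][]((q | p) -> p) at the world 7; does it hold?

Yes

At 7: [][]((q | p) -> p) requires []((q | p) -> p) at every successor {7}.
    At 7: []((q | p) -> p) requires (q | p) -> p at every successor {7}.
      At 7: (q | p) -> p is true.
    So []((q | p) -> p) is true at 7.
So [][]((q | p) -> p) is true at 7.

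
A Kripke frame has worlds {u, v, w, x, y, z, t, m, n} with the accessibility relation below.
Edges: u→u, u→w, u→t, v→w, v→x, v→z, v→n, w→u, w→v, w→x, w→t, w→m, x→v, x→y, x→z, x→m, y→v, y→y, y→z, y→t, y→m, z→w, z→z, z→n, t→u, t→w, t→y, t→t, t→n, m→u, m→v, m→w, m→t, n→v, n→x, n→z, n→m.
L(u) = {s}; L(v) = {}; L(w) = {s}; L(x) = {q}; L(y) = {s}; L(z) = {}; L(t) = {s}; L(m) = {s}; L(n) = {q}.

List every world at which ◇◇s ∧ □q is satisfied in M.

Recall that □ψ holds at a world iff ψ holds at every accessible world, and ◇ψ holds iff ψ holds at some accessible world.
Let φ = ◇◇s ∧ □q. Evaluate φ at each world:
  u (successors {u, w, t}): φ is false.
  v (successors {w, x, z, n}): φ is false.
  w (successors {u, v, x, t, m}): φ is false.
  x (successors {v, y, z, m}): φ is false.
  y (successors {v, y, z, t, m}): φ is false.
  z (successors {w, z, n}): φ is false.
  t (successors {u, w, y, t, n}): φ is false.
  m (successors {u, v, w, t}): φ is false.
  n (successors {v, x, z, m}): φ is false.
For instance, at z:
  At z: ◇◇s is true, □q is false, so ◇◇s ∧ □q is false.
    At z: ◇◇s requires ◇s at some successor in {w, z, n}.
      ◇s holds at w, so ◇◇s is true at z.
    At z: □q requires q at every successor {w, z, n}.
      q fails at w, so □q is false at z.
Satisfying worlds: none.

none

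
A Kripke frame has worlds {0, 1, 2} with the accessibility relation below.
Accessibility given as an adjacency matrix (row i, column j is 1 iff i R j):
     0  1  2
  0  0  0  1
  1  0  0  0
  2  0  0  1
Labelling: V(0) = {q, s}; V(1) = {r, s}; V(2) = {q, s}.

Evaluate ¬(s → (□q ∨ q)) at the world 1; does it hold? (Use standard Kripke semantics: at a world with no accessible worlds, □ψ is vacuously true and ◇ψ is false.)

No

At 1: s → (□q ∨ q) is true, so ¬(s → (□q ∨ q)) is false.
  At 1: s is true, □q ∨ q is true, so s → (□q ∨ q) is true.
    At 1: □q is true, q is false, so □q ∨ q is true.
      At 1: no accessible worlds, so □q holds vacuously.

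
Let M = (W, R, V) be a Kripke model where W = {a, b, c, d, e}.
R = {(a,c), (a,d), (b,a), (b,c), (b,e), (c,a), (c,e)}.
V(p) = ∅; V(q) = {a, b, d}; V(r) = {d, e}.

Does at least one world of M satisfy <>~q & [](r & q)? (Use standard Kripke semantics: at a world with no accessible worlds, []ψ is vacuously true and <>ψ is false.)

Let φ = <>~q & [](r & q). Evaluate φ at each world:
  a (successors {c, d}): φ is false.
  b (successors {a, c, e}): φ is false.
  c (successors {a, e}): φ is false.
  d (successors ∅): φ is false.
  e (successors ∅): φ is false.
For instance, at a:
  At a: <>~q is true, [](r & q) is false, so <>~q & [](r & q) is false.
    At a: <>~q requires ~q at some successor in {c, d}.
      ~q holds at c, so <>~q is true at a.
    At a: [](r & q) requires r & q at every successor {c, d}.
      r & q fails at c, so [](r & q) is false at a.

No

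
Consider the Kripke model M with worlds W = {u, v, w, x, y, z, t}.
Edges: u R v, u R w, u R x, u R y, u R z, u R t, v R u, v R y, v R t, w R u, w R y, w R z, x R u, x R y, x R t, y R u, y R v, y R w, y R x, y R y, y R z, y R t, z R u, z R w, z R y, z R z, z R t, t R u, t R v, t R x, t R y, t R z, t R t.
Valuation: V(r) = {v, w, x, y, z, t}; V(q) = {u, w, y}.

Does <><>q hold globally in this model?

Recall that <>ψ holds at a world iff ψ holds at some accessible world.
Let φ = <><>q. Evaluate φ at each world:
  u (successors {v, w, x, y, z, t}): φ is true.
  v (successors {u, y, t}): φ is true.
  w (successors {u, y, z}): φ is true.
  x (successors {u, y, t}): φ is true.
  y (successors {u, v, w, x, y, z, t}): φ is true.
  z (successors {u, w, y, z, t}): φ is true.
  t (successors {u, v, x, y, z, t}): φ is true.
For instance, at x:
  At x: <><>q requires <>q at some successor in {u, y, t}.
    <>q holds at u, so <><>q is true at x.
      At u: <>q requires q at some successor in {v, w, x, y, z, t}.
        q holds at w, so <>q is true at u.

Yes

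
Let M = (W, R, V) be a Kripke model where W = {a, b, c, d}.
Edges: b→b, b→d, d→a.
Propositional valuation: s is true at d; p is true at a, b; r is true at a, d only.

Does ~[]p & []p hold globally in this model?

No

Let φ = ~[]p & []p. Evaluate φ at each world:
  a (successors ∅): φ is false.
  b (successors {b, d}): φ is false.
  c (successors ∅): φ is false.
  d (successors {a}): φ is false.
Detail at a (counterexample):
  At a: ~[]p is false, []p is true, so ~[]p & []p is false.
    At a: []p is true, so ~[]p is false.
      At a: no accessible worlds, so []p holds vacuously.
    At a: no accessible worlds, so []p holds vacuously.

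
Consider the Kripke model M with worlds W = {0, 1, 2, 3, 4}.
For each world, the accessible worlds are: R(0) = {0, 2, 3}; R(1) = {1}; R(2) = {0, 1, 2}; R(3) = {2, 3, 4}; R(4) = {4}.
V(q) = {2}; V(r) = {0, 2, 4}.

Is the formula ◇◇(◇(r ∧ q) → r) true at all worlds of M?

Yes

Recall that ◇ψ holds at a world iff ψ holds at some accessible world.
Let φ = ◇◇(◇(r ∧ q) → r). Evaluate φ at each world:
  0 (successors {0, 2, 3}): φ is true.
  1 (successors {1}): φ is true.
  2 (successors {0, 1, 2}): φ is true.
  3 (successors {2, 3, 4}): φ is true.
  4 (successors {4}): φ is true.
For instance, at 3:
  At 3: ◇◇(◇(r ∧ q) → r) requires ◇(◇(r ∧ q) → r) at some successor in {2, 3, 4}.
    ◇(◇(r ∧ q) → r) holds at 2, so ◇◇(◇(r ∧ q) → r) is true at 3.
      At 2: ◇(◇(r ∧ q) → r) requires ◇(r ∧ q) → r at some successor in {0, 1, 2}.
        ◇(r ∧ q) → r holds at 0, so ◇(◇(r ∧ q) → r) is true at 2.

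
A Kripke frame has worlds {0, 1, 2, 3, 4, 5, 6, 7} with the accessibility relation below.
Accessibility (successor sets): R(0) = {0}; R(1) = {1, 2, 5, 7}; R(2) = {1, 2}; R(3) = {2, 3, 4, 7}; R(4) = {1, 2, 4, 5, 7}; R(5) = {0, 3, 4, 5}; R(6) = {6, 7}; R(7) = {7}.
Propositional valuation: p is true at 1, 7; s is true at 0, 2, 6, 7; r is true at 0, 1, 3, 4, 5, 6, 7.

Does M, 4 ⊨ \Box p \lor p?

At 4: \Box p is false, p is false, so \Box p \lor p is false.
  At 4: \Box p requires p at every successor {1, 2, 4, 5, 7}.
    p fails at 2, so \Box p is false at 4.

No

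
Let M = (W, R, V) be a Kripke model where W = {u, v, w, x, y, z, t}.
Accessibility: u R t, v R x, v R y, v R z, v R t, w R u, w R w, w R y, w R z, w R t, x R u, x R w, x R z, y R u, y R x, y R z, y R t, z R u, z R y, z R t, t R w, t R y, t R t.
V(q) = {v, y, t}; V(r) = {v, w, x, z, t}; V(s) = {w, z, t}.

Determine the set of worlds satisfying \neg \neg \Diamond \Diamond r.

u, v, w, x, y, z, t

Recall that \Diamond ψ holds at a world iff ψ holds at some accessible world.
Let φ = \neg \neg \Diamond \Diamond r. Evaluate φ at each world:
  u (successors {t}): φ is true.
  v (successors {x, y, z, t}): φ is true.
  w (successors {u, w, y, z, t}): φ is true.
  x (successors {u, w, z}): φ is true.
  y (successors {u, x, z, t}): φ is true.
  z (successors {u, y, t}): φ is true.
  t (successors {w, y, t}): φ is true.
For instance, at t:
  At t: \neg \Diamond \Diamond r is false, so \neg \neg \Diamond \Diamond r is true.
    At t: \Diamond \Diamond r is true, so \neg \Diamond \Diamond r is false.
      At t: \Diamond \Diamond r requires \Diamond r at some successor in {w, y, t}.
        \Diamond r holds at w, so \Diamond \Diamond r is true at t.
Satisfying worlds: {u, v, w, x, y, z, t}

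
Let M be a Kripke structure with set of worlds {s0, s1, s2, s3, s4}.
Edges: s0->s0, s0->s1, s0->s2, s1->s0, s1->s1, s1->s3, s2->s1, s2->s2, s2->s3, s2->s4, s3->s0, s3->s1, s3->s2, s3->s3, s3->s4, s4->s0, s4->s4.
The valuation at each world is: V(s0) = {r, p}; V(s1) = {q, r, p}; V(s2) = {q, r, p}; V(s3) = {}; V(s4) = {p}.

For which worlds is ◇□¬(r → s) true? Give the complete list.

s0, s1, s3, s4

Let φ = ◇□¬(r → s). Evaluate φ at each world:
  s0 (successors {s0, s1, s2}): φ is true.
  s1 (successors {s0, s1, s3}): φ is true.
  s2 (successors {s1, s2, s3, s4}): φ is false.
  s3 (successors {s0, s1, s2, s3, s4}): φ is true.
  s4 (successors {s0, s4}): φ is true.
For instance, at s2:
  At s2: ◇□¬(r → s) requires □¬(r → s) at some successor in {s1, s2, s3, s4}.
    At s1: □¬(r → s) is false.
    At s2: □¬(r → s) is false.
    At s3: □¬(r → s) is false.
    At s4: □¬(r → s) is false.
  So ◇□¬(r → s) is false at s2.
Satisfying worlds: {s0, s1, s3, s4}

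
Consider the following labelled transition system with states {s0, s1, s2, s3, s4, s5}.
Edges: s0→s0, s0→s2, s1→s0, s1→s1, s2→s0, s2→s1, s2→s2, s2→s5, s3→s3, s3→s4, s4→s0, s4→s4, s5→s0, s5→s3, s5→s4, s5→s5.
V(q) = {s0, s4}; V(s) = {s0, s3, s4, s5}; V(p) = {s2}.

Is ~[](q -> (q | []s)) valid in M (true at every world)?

No

Let φ = ~[](q -> (q | []s)). Evaluate φ at each world:
  s0 (successors {s0, s2}): φ is false.
  s1 (successors {s0, s1}): φ is false.
  s2 (successors {s0, s1, s2, s5}): φ is false.
  s3 (successors {s3, s4}): φ is false.
  s4 (successors {s0, s4}): φ is false.
  s5 (successors {s0, s3, s4, s5}): φ is false.
Detail at s0 (counterexample):
  At s0: [](q -> (q | []s)) is true, so ~[](q -> (q | []s)) is false.
    At s0: [](q -> (q | []s)) requires q -> (q | []s) at every successor {s0, s2}.
      At s0: q -> (q | []s) is true.
      At s2: q -> (q | []s) is true.
    So [](q -> (q | []s)) is true at s0.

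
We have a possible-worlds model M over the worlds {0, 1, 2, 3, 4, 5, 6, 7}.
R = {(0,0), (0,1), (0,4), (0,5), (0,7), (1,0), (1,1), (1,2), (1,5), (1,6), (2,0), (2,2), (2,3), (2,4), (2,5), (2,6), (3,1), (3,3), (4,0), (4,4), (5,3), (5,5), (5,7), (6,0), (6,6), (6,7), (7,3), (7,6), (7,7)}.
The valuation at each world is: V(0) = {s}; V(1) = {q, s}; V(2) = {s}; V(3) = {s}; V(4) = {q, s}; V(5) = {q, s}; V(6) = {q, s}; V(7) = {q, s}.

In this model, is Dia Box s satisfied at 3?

Yes

At 3: Dia Box s requires Box s at some successor in {1, 3}.
  Box s holds at 1, so Dia Box s is true at 3.
    At 1: Box s requires s at every successor {0, 1, 2, 5, 6}.
      At 0: s is true.
      At 1: s is true.
      At 2: s is true.
      At 5: s is true.
      At 6: s is true.
    So Box s is true at 1.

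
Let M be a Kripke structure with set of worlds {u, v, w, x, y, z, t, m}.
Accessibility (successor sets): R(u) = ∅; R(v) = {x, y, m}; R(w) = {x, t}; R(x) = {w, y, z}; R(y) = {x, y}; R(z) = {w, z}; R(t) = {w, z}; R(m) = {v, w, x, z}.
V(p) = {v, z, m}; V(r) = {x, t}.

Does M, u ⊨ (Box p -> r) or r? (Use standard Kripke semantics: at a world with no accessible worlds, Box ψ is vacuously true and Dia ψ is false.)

No

At u: Box p -> r is false, r is false, so (Box p -> r) or r is false.
  At u: Box p is true, r is false, so Box p -> r is false.
    At u: no accessible worlds, so Box p holds vacuously.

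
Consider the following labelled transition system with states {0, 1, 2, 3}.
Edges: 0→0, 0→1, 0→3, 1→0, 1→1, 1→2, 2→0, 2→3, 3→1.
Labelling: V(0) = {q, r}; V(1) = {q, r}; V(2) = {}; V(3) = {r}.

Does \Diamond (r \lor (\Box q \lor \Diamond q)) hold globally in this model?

Recall that \Box ψ holds at a world iff ψ holds at every accessible world, and \Diamond ψ holds iff ψ holds at some accessible world.
Let φ = \Diamond (r \lor (\Box q \lor \Diamond q)). Evaluate φ at each world:
  0 (successors {0, 1, 3}): φ is true.
  1 (successors {0, 1, 2}): φ is true.
  2 (successors {0, 3}): φ is true.
  3 (successors {1}): φ is true.
For instance, at 2:
  At 2: \Diamond (r \lor (\Box q \lor \Diamond q)) requires r \lor (\Box q \lor \Diamond q) at some successor in {0, 3}.
    r \lor (\Box q \lor \Diamond q) holds at 0, so \Diamond (r \lor (\Box q \lor \Diamond q)) is true at 2.
      At 0: r is true, \Box q \lor \Diamond q is true, so r \lor (\Box q \lor \Diamond q) is true.

Yes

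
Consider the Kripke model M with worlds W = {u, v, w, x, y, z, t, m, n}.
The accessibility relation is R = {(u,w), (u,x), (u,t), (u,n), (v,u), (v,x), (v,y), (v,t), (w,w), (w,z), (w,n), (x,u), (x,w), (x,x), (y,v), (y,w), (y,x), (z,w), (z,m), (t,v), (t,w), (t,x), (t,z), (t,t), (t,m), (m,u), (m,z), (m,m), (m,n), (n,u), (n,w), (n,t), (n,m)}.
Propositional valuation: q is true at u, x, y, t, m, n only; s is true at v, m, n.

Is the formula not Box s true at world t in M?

At t: Box s is false, so not Box s is true.
  At t: Box s requires s at every successor {v, w, x, z, t, m}.
    s fails at w, so Box s is false at t.

Yes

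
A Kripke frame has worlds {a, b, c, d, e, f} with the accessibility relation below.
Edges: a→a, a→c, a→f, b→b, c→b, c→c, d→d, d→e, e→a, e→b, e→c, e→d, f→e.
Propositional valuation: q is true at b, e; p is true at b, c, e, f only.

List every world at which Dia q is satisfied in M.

Recall that Dia ψ holds at a world iff ψ holds at some accessible world.
Let φ = Dia q. Evaluate φ at each world:
  a (successors {a, c, f}): φ is false.
  b (successors {b}): φ is true.
  c (successors {b, c}): φ is true.
  d (successors {d, e}): φ is true.
  e (successors {a, b, c, d}): φ is true.
  f (successors {e}): φ is true.
For instance, at d:
  At d: Dia q requires q at some successor in {d, e}.
    q holds at e, so Dia q is true at d.
Satisfying worlds: {b, c, d, e, f}

b, c, d, e, f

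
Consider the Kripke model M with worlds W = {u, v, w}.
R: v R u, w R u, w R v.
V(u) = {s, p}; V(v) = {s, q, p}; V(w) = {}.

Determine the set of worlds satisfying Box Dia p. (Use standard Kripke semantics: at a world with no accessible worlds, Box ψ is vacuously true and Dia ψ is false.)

u

Let φ = Box Dia p. Evaluate φ at each world:
  u (successors ∅): φ is true.
  v (successors {u}): φ is false.
  w (successors {u, v}): φ is false.
For instance, at v:
  At v: Box Dia p requires Dia p at every successor {u}.
    Dia p fails at u, so Box Dia p is false at v.
      At u: no accessible worlds, so Dia p is false.
Satisfying worlds: {u}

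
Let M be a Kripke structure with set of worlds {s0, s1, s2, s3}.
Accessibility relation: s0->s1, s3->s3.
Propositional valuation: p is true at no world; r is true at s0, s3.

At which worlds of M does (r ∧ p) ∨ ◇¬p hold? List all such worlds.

Recall that ◇ψ holds at a world iff ψ holds at some accessible world.
Let φ = (r ∧ p) ∨ ◇¬p. Evaluate φ at each world:
  s0 (successors {s1}): φ is true.
  s1 (successors ∅): φ is false.
  s2 (successors ∅): φ is false.
  s3 (successors {s3}): φ is true.
For instance, at s3:
  At s3: r ∧ p is false, ◇¬p is true, so (r ∧ p) ∨ ◇¬p is true.
    At s3: ◇¬p requires ¬p at some successor in {s3}.
      ¬p holds at s3, so ◇¬p is true at s3.
Satisfying worlds: {s0, s3}

s0, s3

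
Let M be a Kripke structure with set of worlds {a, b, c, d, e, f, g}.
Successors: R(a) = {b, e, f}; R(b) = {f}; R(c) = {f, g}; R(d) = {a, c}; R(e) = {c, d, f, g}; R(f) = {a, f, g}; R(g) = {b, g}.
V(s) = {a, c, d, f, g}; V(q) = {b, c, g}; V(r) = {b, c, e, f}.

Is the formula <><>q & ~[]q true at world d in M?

At d: <><>q is true, ~[]q is true, so <><>q & ~[]q is true.
  At d: <><>q requires <>q at some successor in {a, c}.
    <>q holds at a, so <><>q is true at d.
      At a: <>q requires q at some successor in {b, e, f}.
        q holds at b, so <>q is true at a.
  At d: []q is false, so ~[]q is true.
    At d: []q requires q at every successor {a, c}.
      q fails at a, so []q is false at d.

Yes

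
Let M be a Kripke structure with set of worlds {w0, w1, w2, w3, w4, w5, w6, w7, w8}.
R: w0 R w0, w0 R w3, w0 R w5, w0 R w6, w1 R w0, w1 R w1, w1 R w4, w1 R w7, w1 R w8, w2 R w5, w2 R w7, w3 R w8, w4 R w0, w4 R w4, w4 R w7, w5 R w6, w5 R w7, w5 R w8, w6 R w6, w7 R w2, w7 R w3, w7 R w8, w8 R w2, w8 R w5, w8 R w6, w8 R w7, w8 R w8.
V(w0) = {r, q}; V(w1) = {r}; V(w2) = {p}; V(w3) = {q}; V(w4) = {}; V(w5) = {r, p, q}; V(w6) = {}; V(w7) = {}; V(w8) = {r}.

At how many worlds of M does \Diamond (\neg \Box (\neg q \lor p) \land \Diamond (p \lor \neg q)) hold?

6

Recall that \Box ψ holds at a world iff ψ holds at every accessible world, and \Diamond ψ holds iff ψ holds at some accessible world.
Let φ = \Diamond (\neg \Box (\neg q \lor p) \land \Diamond (p \lor \neg q)). Evaluate φ at each world:
  w0 (successors {w0, w3, w5, w6}): φ is true.
  w1 (successors {w0, w1, w4, w7, w8}): φ is true.
  w2 (successors {w5, w7}): φ is true.
  w3 (successors {w8}): φ is false.
  w4 (successors {w0, w4, w7}): φ is true.
  w5 (successors {w6, w7, w8}): φ is true.
  w6 (successors {w6}): φ is false.
  w7 (successors {w2, w3, w8}): φ is false.
  w8 (successors {w2, w5, w6, w7, w8}): φ is true.
For instance, at w2:
  At w2: \Diamond (\neg \Box (\neg q \lor p) \land \Diamond (p \lor \neg q)) requires \neg \Box (\neg q \lor p) \land \Diamond (p \lor \neg q) at some successor in {w5, w7}.
    \neg \Box (\neg q \lor p) \land \Diamond (p \lor \neg q) holds at w7, so \Diamond (\neg \Box (\neg q \lor p) \land \Diamond (p \lor \neg q)) is true at w2.
      At w7: \neg \Box (\neg q \lor p) is true, \Diamond (p \lor \neg q) is true, so \neg \Box (\neg q \lor p) \land \Diamond (p \lor \neg q) is true.
Satisfying worlds: {w0, w1, w2, w4, w5, w8}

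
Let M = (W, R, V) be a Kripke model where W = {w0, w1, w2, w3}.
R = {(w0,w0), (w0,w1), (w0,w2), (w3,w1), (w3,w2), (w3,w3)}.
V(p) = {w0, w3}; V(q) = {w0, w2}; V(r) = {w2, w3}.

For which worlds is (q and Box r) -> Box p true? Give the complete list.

w0, w1, w2, w3

Let φ = (q and Box r) -> Box p. Evaluate φ at each world:
  w0 (successors {w0, w1, w2}): φ is true.
  w1 (successors ∅): φ is true.
  w2 (successors ∅): φ is true.
  w3 (successors {w1, w2, w3}): φ is true.
For instance, at w3:
  At w3: q and Box r is false, Box p is false, so (q and Box r) -> Box p is true.
    At w3: q is false, Box r is false, so q and Box r is false.
      At w3: Box r requires r at every successor {w1, w2, w3}.
        r fails at w1, so Box r is false at w3.
    At w3: Box p requires p at every successor {w1, w2, w3}.
      p fails at w1, so Box p is false at w3.
Satisfying worlds: {w0, w1, w2, w3}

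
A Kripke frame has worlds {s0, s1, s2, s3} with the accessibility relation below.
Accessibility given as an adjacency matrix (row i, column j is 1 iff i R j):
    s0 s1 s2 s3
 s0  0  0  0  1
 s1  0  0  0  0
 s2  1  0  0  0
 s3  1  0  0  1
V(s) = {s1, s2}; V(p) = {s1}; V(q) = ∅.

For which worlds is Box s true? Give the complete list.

Let φ = Box s. Evaluate φ at each world:
  s0 (successors {s3}): φ is false.
  s1 (successors ∅): φ is true.
  s2 (successors {s0}): φ is false.
  s3 (successors {s0, s3}): φ is false.
For instance, at s3:
  At s3: Box s requires s at every successor {s0, s3}.
    s fails at s0, so Box s is false at s3.
Satisfying worlds: {s1}

s1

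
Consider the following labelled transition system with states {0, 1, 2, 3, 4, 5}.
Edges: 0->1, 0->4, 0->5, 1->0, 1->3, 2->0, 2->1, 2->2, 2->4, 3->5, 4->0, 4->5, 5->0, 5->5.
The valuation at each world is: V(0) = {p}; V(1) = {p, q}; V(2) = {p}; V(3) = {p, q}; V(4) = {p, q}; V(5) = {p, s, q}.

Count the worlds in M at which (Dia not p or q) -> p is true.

6

Recall that Dia ψ holds at a world iff ψ holds at some accessible world.
Let φ = (Dia not p or q) -> p. Evaluate φ at each world:
  0 (successors {1, 4, 5}): φ is true.
  1 (successors {0, 3}): φ is true.
  2 (successors {0, 1, 2, 4}): φ is true.
  3 (successors {5}): φ is true.
  4 (successors {0, 5}): φ is true.
  5 (successors {0, 5}): φ is true.
For instance, at 5:
  At 5: Dia not p or q is true, p is true, so (Dia not p or q) -> p is true.
    At 5: Dia not p is false, q is true, so Dia not p or q is true.
      At 5: Dia not p requires not p at some successor in {0, 5}.
        At 0: not p is false.
        At 5: not p is false.
      So Dia not p is false at 5.
Satisfying worlds: {0, 1, 2, 3, 4, 5}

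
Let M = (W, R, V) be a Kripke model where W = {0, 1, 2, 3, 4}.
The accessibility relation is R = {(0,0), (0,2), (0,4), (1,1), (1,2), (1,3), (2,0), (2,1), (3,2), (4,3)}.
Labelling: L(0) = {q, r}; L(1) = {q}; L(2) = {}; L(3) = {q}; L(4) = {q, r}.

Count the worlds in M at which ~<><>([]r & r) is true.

5

Recall that []ψ holds at a world iff ψ holds at every accessible world, and <>ψ holds iff ψ holds at some accessible world.
Let φ = ~<><>([]r & r). Evaluate φ at each world:
  0 (successors {0, 2, 4}): φ is true.
  1 (successors {1, 2, 3}): φ is true.
  2 (successors {0, 1}): φ is true.
  3 (successors {2}): φ is true.
  4 (successors {3}): φ is true.
For instance, at 4:
  At 4: <><>([]r & r) is false, so ~<><>([]r & r) is true.
    At 4: <><>([]r & r) requires <>([]r & r) at some successor in {3}.
      At 3: <>([]r & r) is false.
    So <><>([]r & r) is false at 4.
Satisfying worlds: {0, 1, 2, 3, 4}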